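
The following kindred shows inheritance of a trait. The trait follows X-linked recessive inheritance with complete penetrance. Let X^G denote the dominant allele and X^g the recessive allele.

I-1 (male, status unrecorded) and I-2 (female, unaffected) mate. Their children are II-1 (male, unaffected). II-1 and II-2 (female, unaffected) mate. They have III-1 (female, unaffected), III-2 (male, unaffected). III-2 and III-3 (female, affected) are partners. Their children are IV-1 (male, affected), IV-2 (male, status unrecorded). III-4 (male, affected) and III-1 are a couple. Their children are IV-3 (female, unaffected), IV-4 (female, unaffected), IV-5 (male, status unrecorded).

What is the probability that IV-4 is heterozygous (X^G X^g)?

1

IV-4 is unaffected so carries G and received g from III-4 (X^g Y), so IV-4 is X^G X^g, giving P(X^G X^g) = 1.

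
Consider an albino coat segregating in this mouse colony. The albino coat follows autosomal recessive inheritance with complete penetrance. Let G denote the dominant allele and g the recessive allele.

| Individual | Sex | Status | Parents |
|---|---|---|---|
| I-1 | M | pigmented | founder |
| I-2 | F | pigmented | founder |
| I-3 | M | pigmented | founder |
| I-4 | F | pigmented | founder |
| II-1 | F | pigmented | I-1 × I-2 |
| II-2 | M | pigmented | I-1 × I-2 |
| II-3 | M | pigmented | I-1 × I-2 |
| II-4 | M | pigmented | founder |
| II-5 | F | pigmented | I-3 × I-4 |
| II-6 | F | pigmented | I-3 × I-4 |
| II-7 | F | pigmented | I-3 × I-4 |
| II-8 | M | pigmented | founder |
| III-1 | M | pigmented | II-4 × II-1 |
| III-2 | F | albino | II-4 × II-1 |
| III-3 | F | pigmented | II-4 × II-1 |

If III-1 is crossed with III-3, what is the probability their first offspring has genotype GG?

4/9

II-4 is pigmented so carries G and passed g to III-2 (gg), so II-4 is Gg.
II-1 is pigmented so carries G and passed g to III-2 (gg), so II-1 is Gg.
III-1 is a pigmented offspring of II-4 (Gg) × II-1 (Gg), whose cross gives 1/4 GG : 1/2 Gg : 1/4 gg; conditioning on being pigmented, III-1 is GG with probability 1/3, Gg with probability 2/3.
III-3 is a pigmented offspring of II-4 (Gg) × II-1 (Gg), whose cross gives 1/4 GG : 1/2 Gg : 1/4 gg; conditioning on being pigmented, III-3 is GG with probability 1/3, Gg with probability 2/3.
Summing over parental genotype combinations, P(offspring has genotype GG) = 1/9·1 + 2/9·1/2 + 2/9·1/2 + 4/9·1/4 = 4/9.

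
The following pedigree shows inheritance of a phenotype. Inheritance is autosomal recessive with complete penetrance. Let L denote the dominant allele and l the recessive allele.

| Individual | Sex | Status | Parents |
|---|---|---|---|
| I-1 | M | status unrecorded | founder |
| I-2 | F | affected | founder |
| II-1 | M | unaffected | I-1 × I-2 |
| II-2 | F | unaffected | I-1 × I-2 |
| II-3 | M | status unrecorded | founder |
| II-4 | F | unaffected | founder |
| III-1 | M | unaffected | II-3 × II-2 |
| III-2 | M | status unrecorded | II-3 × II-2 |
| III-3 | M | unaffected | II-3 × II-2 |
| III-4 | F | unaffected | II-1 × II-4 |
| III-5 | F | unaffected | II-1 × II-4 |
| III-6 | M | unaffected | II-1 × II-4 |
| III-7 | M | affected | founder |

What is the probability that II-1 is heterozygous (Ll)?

II-1 is unaffected so carries L and received l from I-2 (ll), so II-1 is Ll, giving P(Ll) = 1.

1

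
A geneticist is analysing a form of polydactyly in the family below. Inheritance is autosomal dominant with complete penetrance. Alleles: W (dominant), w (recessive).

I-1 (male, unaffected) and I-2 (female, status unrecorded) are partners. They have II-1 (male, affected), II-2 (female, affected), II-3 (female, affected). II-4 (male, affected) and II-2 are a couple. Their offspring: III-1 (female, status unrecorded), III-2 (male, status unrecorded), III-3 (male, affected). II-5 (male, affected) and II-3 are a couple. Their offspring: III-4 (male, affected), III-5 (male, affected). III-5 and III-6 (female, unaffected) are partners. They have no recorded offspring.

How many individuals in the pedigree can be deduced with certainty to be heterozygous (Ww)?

Obligate heterozygotes: II-1 is affected so carries W and received w from I-1 (ww), so II-1 is Ww; II-2 is affected so carries W and received w from I-1 (ww), so II-2 is Ww; II-3 is affected so carries W and received w from I-1 (ww), so II-3 is Ww.
Every other individual is either homozygous by phenotype or has at least one consistent homozygous assignment, so the count is 3.

3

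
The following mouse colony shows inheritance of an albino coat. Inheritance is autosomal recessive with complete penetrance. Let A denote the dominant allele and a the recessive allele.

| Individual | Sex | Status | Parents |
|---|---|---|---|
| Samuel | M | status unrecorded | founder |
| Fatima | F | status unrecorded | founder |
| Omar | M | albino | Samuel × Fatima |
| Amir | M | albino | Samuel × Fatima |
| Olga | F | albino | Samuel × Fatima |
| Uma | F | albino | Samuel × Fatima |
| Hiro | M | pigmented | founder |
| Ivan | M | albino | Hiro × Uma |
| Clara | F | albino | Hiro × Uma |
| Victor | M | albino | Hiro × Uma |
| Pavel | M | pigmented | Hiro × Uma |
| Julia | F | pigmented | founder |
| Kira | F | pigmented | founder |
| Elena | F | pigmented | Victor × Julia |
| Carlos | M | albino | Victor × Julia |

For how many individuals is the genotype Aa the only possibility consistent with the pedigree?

Obligate heterozygotes: Hiro is pigmented so carries A and passed a to Ivan (aa), so Hiro is Aa; Pavel is pigmented so carries A and received a from Uma (aa), so Pavel is Aa; Julia is pigmented so carries A and passed a to Carlos (aa), so Julia is Aa; Elena is pigmented so carries A and received a from Victor (aa), so Elena is Aa.
Every other individual is either homozygous by phenotype or has at least one consistent homozygous assignment, so the count is 4.

4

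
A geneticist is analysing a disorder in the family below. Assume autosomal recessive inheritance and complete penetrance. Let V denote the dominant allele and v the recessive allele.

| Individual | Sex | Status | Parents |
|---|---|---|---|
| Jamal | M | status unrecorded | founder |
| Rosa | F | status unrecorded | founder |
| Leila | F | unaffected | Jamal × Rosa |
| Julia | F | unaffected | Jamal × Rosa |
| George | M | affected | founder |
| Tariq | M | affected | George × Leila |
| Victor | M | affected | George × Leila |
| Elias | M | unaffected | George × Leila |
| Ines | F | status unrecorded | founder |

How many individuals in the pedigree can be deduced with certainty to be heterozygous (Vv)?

2

Obligate heterozygotes: Leila is unaffected so carries V and passed v to Tariq (vv), so Leila is Vv; Elias is unaffected so carries V and received v from George (vv), so Elias is Vv.
Every other individual is either homozygous by phenotype or has at least one consistent homozygous assignment, so the count is 2.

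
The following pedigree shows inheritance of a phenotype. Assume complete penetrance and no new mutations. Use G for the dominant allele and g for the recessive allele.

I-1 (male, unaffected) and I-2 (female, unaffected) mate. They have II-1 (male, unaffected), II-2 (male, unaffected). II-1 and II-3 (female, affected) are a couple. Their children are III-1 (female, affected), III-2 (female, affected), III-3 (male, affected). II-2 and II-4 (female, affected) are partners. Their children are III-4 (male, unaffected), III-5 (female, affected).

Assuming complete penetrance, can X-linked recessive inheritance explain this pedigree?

Under X-linked recessive, III-1 (affected, female) cannot arise from II-1 (unaffected) × II-3 (affected).

No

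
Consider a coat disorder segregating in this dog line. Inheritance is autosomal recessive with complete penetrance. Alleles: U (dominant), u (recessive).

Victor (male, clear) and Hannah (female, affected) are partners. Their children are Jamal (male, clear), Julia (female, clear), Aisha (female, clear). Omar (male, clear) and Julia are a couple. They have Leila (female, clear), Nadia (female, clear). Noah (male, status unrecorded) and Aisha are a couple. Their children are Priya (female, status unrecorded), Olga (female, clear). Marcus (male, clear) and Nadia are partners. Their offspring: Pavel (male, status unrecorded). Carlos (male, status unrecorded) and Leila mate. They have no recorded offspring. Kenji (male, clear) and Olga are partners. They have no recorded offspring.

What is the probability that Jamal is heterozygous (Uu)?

1

Jamal is clear so carries U and received u from Hannah (uu), so Jamal is Uu, giving P(Uu) = 1.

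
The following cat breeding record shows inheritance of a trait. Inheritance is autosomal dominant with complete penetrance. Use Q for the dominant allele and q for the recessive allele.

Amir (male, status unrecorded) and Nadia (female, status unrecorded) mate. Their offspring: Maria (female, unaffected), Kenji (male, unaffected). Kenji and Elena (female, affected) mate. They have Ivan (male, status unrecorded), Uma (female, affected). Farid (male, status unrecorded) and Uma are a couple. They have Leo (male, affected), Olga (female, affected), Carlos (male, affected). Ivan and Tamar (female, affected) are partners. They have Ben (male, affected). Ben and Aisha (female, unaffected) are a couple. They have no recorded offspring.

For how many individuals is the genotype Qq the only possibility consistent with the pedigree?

Obligate heterozygotes: Uma is affected so carries Q and received q from Kenji (qq), so Uma is Qq.
Every other individual is either homozygous by phenotype or has at least one consistent homozygous assignment, so the count is 1.

1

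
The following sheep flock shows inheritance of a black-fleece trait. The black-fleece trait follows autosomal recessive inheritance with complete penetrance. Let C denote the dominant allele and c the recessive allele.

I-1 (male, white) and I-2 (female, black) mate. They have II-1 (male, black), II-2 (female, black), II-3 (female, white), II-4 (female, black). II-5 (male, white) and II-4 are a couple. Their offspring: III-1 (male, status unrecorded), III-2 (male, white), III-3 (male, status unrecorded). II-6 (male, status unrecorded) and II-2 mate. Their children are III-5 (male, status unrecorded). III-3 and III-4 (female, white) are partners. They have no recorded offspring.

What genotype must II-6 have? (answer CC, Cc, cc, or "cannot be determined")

cannot be determined

II-6's phenotype is unrecorded, and no parent or child forces a single allele at both positions; consistent genotype assignments exist with II-6 as CC or Cc or cc.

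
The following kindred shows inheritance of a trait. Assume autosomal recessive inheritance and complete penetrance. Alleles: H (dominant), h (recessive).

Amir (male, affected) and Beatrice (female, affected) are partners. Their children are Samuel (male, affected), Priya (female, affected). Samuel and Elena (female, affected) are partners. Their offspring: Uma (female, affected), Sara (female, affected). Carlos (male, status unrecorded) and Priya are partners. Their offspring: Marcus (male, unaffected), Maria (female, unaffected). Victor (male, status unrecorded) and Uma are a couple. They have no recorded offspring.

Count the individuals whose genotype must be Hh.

2

Obligate heterozygotes: Marcus is unaffected so carries H and received h from Priya (hh), so Marcus is Hh; Maria is unaffected so carries H and received h from Priya (hh), so Maria is Hh.
Every other individual is either homozygous by phenotype or has at least one consistent homozygous assignment, so the count is 2.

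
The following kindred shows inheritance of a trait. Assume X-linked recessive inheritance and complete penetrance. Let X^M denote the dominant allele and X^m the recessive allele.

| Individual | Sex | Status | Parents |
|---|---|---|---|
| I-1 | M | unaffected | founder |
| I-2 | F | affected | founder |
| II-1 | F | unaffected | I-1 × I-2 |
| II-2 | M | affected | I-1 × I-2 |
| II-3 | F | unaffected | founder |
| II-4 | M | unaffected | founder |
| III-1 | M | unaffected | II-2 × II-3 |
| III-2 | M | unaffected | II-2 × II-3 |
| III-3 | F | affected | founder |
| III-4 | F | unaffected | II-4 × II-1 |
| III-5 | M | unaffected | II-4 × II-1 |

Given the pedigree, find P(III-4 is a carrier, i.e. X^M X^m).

1/2

II-4 is unaffected, so II-4 is X^M Y.
II-1 is unaffected so carries M and received m from I-2 (X^m X^m), so II-1 is X^M X^m.
Their cross gives offspring ratios 1/2 X^M X^M : 1/2 X^M X^m. Conditioning on III-4 being unaffected, P(X^M X^m) = 1/2 / 1 = 1/2.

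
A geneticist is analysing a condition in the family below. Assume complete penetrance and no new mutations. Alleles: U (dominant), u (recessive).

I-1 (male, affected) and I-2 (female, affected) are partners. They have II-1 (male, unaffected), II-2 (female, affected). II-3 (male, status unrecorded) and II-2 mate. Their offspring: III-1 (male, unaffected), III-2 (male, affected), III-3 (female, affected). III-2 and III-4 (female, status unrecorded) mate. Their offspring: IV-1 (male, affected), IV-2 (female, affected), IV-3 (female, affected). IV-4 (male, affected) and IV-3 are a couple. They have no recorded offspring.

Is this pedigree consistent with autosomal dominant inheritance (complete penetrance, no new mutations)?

A consistent assignment under autosomal dominant exists: I-1 Uu, I-2 Uu, II-1 uu, II-2 Uu, II-3 Uu, III-1 uu, III-2 UU, III-3 UU, III-4 UU, IV-1 UU, IV-2 UU, IV-3 UU, IV-4 UU.
In this assignment every recorded phenotype matches its genotype and every non-founder's genotype is obtainable from its parents' genotypes, so the pedigree is consistent.

Yes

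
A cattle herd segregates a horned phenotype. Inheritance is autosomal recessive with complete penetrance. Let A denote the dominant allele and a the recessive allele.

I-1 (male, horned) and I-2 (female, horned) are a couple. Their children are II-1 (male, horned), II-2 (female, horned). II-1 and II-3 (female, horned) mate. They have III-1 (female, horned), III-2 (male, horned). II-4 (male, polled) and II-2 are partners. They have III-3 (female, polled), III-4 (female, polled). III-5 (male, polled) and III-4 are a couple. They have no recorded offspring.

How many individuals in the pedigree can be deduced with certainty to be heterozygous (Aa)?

2

Obligate heterozygotes: III-3 is polled so carries A and received a from II-2 (aa), so III-3 is Aa; III-4 is polled so carries A and received a from II-2 (aa), so III-4 is Aa.
Every other individual is either homozygous by phenotype or has at least one consistent homozygous assignment, so the count is 2.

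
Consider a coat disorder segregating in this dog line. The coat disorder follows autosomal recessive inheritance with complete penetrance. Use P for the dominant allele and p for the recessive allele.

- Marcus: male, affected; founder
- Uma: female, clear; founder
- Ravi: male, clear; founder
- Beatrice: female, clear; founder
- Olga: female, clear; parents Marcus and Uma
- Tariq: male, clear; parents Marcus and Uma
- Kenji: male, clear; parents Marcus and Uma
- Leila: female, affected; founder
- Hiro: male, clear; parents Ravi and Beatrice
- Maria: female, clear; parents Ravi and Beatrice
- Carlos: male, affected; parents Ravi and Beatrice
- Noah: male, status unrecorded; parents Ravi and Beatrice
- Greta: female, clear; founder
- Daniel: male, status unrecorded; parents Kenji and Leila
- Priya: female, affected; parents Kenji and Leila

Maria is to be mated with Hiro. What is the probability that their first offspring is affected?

1/9

Ravi is clear so carries P and passed p to Carlos (pp), so Ravi is Pp.
Beatrice is clear so carries P and passed p to Carlos (pp), so Beatrice is Pp.
Maria is a clear offspring of Ravi (Pp) × Beatrice (Pp), whose cross gives 1/4 PP : 1/2 Pp : 1/4 pp; conditioning on being clear, Maria is PP with probability 1/3, Pp with probability 2/3.
Hiro is a clear offspring of Ravi (Pp) × Beatrice (Pp), whose cross gives 1/4 PP : 1/2 Pp : 1/4 pp; conditioning on being clear, Hiro is PP with probability 1/3, Pp with probability 2/3.
Summing over parental genotype combinations, P(offspring is affected) = 4/9·1/4 = 1/9.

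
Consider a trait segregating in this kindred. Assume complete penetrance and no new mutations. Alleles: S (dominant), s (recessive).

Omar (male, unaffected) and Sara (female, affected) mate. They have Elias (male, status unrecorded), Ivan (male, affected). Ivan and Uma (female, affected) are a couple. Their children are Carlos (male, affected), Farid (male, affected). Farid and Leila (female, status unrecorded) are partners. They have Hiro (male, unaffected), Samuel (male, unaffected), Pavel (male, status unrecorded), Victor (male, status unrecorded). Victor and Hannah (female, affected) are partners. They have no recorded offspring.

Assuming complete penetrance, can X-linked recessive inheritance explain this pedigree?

A consistent assignment under X-linked recessive exists: Omar X^S Y, Sara X^s X^s, Elias X^s Y, Ivan X^s Y, Uma X^s X^s, Carlos X^s Y, Farid X^s Y, Leila X^S X^S, Hiro X^S Y, Samuel X^S Y, Pavel X^S Y, Victor X^S Y, Hannah X^s X^s.
In this assignment every recorded phenotype matches its genotype and every non-founder's genotype is obtainable from its parents' genotypes, so the pedigree is consistent.

Yes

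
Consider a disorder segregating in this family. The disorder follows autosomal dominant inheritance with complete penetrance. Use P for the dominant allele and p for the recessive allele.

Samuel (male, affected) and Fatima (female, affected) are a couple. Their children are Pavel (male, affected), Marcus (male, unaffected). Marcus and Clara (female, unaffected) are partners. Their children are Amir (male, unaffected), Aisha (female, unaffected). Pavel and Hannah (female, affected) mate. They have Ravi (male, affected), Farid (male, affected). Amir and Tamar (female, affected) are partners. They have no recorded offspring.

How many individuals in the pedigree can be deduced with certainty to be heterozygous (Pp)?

2

Obligate heterozygotes: Samuel is affected so carries P and passed p to Marcus (pp), so Samuel is Pp; Fatima is affected so carries P and passed p to Marcus (pp), so Fatima is Pp.
Every other individual is either homozygous by phenotype or has at least one consistent homozygous assignment, so the count is 2.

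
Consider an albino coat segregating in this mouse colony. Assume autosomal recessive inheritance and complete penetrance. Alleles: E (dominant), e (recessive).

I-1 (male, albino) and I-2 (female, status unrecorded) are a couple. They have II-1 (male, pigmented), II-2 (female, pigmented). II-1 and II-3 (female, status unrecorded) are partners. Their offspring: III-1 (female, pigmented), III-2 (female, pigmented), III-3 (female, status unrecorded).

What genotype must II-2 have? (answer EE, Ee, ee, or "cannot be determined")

Ee

From phenotype alone, II-2 is EE or Ee.
II-2 is pigmented so carries E and received e from I-1 (ee), so II-2 is Ee.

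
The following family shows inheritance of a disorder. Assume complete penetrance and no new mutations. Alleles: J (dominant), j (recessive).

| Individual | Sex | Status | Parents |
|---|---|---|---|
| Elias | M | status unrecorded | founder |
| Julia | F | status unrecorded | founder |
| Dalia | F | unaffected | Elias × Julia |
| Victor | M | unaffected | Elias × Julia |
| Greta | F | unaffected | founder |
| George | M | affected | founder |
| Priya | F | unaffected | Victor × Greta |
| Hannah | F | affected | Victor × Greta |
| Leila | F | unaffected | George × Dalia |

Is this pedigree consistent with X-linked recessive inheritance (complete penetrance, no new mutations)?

No

Under X-linked recessive, Hannah (affected, female) cannot arise from Victor (unaffected) × Greta (unaffected).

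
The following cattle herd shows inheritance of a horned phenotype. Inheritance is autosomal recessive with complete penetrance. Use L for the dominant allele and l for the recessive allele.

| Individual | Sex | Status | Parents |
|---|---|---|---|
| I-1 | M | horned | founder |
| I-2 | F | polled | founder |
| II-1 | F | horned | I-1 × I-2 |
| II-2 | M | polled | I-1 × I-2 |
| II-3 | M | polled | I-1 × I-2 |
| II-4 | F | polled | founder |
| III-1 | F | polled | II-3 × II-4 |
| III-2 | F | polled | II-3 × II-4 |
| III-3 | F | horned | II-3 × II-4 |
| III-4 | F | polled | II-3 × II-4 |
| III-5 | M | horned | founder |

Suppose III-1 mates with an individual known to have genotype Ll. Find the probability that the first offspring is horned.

1/6

II-3 is polled so carries L and received l from I-1 (ll), so II-3 is Ll.
II-4 is polled so carries L and passed l to III-3 (ll), so II-4 is Ll.
III-1 is a polled offspring of II-3 (Ll) × II-4 (Ll), whose cross gives 1/4 LL : 1/2 Ll : 1/4 ll; conditioning on being polled, III-1 is LL with probability 1/3, Ll with probability 2/3.
Summing over parental genotype combinations, P(offspring is horned) = 2/3·1/4 = 1/6.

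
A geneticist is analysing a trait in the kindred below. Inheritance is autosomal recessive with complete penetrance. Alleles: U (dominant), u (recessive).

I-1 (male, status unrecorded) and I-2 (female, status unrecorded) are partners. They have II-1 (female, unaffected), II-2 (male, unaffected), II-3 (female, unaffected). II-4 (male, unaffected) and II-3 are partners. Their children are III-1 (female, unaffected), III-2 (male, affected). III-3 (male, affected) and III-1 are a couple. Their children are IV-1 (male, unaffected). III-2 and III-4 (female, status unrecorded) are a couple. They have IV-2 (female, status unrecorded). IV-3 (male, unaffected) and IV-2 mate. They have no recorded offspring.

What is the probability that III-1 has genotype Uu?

1/2

II-4 is unaffected so carries U and passed u to III-2 (uu), so II-4 is Uu.
II-3 is unaffected so carries U and passed u to III-2 (uu), so II-3 is Uu.
Their cross gives offspring ratios 1/4 UU : 1/2 Uu : 1/4 uu. Conditioning on III-1 being unaffected, P(Uu) = 1/2 / 3/4 = 2/3 before taking III-1's own offspring into account.
III-3 is affected, so III-3 is uu.
Now use III-1's offspring. Probability of each recorded status — unaffected son IV-1: 1/2 if III-1 is Uu, 1 if UU.
Bayes: P(Uu) = 2/3·1/2 / (2/3·1/2 + 1/3·1) = 1/2.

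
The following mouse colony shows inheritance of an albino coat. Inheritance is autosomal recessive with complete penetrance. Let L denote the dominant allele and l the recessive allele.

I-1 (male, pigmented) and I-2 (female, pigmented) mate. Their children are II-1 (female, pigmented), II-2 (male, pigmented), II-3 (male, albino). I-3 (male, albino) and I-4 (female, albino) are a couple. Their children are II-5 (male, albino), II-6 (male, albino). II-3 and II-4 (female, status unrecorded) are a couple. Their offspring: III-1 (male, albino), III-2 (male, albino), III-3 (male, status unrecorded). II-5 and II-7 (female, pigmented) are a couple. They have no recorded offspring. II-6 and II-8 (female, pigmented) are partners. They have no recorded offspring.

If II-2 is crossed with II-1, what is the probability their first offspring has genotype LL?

4/9

I-1 is pigmented so carries L and passed l to II-3 (ll), so I-1 is Ll.
I-2 is pigmented so carries L and passed l to II-3 (ll), so I-2 is Ll.
II-2 is a pigmented offspring of I-1 (Ll) × I-2 (Ll), whose cross gives 1/4 LL : 1/2 Ll : 1/4 ll; conditioning on being pigmented, II-2 is LL with probability 1/3, Ll with probability 2/3.
II-1 is a pigmented offspring of I-1 (Ll) × I-2 (Ll), whose cross gives 1/4 LL : 1/2 Ll : 1/4 ll; conditioning on being pigmented, II-1 is LL with probability 1/3, Ll with probability 2/3.
Summing over parental genotype combinations, P(offspring has genotype LL) = 1/9·1 + 2/9·1/2 + 2/9·1/2 + 4/9·1/4 = 4/9.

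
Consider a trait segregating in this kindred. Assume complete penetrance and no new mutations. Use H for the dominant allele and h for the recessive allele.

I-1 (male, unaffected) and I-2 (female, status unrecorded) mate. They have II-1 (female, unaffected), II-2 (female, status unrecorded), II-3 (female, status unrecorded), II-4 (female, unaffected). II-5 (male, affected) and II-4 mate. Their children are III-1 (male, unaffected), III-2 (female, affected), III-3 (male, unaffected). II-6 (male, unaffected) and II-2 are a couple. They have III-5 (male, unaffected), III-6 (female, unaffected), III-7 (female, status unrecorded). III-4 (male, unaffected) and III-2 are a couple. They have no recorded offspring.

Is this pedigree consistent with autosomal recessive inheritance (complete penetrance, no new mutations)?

A consistent assignment under autosomal recessive exists: I-1 HH, I-2 Hh, II-1 HH, II-2 HH, II-3 HH, II-4 Hh, II-5 hh, II-6 HH, III-1 Hh, III-2 hh, III-3 Hh, III-4 HH, III-5 HH, III-6 HH, III-7 HH.
In this assignment every recorded phenotype matches its genotype and every non-founder's genotype is obtainable from its parents' genotypes, so the pedigree is consistent.

Yes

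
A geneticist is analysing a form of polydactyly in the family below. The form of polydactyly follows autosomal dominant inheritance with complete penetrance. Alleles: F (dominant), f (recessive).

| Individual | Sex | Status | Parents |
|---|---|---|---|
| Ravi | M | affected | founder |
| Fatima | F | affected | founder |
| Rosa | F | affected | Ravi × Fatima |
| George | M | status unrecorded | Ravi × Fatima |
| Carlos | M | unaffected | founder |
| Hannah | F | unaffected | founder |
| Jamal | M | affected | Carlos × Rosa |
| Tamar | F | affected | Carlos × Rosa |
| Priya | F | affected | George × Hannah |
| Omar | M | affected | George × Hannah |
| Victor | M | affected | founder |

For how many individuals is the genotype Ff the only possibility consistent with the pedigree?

4

Obligate heterozygotes: Jamal is affected so carries F and received f from Carlos (ff), so Jamal is Ff; Tamar is affected so carries F and received f from Carlos (ff), so Tamar is Ff; Priya is affected so carries F and received f from Hannah (ff), so Priya is Ff; Omar is affected so carries F and received f from Hannah (ff), so Omar is Ff.
Every other individual is either homozygous by phenotype or has at least one consistent homozygous assignment, so the count is 4.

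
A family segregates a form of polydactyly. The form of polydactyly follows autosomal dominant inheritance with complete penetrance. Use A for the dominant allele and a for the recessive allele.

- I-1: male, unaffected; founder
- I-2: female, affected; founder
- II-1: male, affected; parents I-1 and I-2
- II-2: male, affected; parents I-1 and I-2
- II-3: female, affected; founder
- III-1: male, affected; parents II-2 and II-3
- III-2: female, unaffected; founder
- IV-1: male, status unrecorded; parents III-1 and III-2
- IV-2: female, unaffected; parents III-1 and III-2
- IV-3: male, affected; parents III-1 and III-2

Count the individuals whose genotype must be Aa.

Obligate heterozygotes: II-1 is affected so carries A and received a from I-1 (aa), so II-1 is Aa; II-2 is affected so carries A and received a from I-1 (aa), so II-2 is Aa; III-1 is affected so carries A and passed a to IV-2 (aa), so III-1 is Aa; IV-3 is affected so carries A and received a from III-2 (aa), so IV-3 is Aa.
Every other individual is either homozygous by phenotype or has at least one consistent homozygous assignment, so the count is 4.

4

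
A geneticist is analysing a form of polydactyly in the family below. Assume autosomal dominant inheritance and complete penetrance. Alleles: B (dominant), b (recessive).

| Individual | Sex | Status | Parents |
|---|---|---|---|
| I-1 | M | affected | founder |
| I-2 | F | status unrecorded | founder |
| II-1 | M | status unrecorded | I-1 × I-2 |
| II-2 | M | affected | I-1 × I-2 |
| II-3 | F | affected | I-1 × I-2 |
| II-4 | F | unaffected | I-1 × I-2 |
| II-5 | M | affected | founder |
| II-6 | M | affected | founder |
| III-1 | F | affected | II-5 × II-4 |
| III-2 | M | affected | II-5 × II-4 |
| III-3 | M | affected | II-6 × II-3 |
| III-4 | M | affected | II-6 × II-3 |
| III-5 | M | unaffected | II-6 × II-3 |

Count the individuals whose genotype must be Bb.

Obligate heterozygotes: I-1 is affected so carries B and passed b to II-4 (bb), so I-1 is Bb; II-3 is affected so carries B and passed b to III-5 (bb), so II-3 is Bb; II-6 is affected so carries B and passed b to III-5 (bb), so II-6 is Bb; III-1 is affected so carries B and received b from II-4 (bb), so III-1 is Bb; III-2 is affected so carries B and received b from II-4 (bb), so III-2 is Bb.
Every other individual is either homozygous by phenotype or has at least one consistent homozygous assignment, so the count is 5.

5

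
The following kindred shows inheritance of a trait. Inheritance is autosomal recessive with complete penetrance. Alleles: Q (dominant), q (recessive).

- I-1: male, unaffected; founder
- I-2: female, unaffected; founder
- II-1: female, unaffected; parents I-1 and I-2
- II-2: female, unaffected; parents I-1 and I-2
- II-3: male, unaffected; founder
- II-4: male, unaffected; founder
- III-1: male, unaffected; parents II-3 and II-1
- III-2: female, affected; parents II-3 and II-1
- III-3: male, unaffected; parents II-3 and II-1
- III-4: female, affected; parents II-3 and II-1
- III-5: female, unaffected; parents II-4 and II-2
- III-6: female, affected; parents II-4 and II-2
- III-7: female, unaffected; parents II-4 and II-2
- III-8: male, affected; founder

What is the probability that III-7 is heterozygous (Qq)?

2/3

II-4 is unaffected so carries Q and passed q to III-6 (qq), so II-4 is Qq.
II-2 is unaffected so carries Q and passed q to III-6 (qq), so II-2 is Qq.
Their cross gives offspring ratios 1/4 QQ : 1/2 Qq : 1/4 qq. Conditioning on III-7 being unaffected, P(Qq) = 1/2 / 3/4 = 2/3.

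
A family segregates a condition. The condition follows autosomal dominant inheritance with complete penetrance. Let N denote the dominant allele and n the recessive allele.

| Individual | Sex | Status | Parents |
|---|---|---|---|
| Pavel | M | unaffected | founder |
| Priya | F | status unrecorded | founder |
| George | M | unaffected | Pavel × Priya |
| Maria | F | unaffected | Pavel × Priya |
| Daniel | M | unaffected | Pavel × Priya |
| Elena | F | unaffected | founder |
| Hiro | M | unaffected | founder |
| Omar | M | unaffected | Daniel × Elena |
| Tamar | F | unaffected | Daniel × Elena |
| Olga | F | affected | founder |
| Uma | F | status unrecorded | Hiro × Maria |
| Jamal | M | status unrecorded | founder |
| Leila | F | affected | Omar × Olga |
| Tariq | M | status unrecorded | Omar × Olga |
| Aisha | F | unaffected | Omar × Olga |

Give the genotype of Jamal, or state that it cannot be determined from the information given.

Jamal's phenotype is unrecorded, and no parent or child forces a single allele at both positions; consistent genotype assignments exist with Jamal as NN or Nn or nn.

cannot be determined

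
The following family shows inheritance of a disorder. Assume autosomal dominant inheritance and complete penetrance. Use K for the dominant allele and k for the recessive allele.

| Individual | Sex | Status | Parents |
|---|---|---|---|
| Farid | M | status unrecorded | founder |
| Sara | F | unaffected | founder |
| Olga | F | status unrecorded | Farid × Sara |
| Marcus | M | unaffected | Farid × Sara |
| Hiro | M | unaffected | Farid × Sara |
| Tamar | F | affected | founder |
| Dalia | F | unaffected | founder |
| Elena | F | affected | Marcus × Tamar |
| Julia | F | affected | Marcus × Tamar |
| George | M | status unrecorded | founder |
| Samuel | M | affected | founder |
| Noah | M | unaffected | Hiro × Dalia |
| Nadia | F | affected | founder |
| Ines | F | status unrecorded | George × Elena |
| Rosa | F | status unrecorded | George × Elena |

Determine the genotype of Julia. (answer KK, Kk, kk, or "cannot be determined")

From phenotype alone, Julia is KK or Kk.
Julia is affected so carries K and received k from Marcus (kk), so Julia is Kk.

Kk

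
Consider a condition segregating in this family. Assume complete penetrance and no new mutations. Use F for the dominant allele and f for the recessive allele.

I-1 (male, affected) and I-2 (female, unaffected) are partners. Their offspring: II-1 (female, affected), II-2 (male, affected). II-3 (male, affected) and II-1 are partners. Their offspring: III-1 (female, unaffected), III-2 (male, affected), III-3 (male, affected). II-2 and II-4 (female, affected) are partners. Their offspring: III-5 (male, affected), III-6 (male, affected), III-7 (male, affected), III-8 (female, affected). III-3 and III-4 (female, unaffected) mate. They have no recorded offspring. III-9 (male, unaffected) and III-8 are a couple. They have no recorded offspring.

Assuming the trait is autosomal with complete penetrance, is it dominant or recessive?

II-3 and II-1 are both affected yet have an unaffected child III-1. Under a recessive model two affected parents are homozygous and every child would be affected, so the trait cannot be recessive.

dominant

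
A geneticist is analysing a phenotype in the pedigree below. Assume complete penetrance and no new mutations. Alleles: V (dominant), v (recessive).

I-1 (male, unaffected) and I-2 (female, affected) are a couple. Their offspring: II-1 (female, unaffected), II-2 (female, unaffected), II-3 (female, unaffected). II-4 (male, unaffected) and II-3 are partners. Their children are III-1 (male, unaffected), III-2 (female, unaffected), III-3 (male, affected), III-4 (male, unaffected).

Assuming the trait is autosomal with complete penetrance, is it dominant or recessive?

II-4 and II-3 are both unaffected yet have an affected child III-3. Under dominance, an affected child requires at least one affected parent, so the trait cannot be dominant.

recessive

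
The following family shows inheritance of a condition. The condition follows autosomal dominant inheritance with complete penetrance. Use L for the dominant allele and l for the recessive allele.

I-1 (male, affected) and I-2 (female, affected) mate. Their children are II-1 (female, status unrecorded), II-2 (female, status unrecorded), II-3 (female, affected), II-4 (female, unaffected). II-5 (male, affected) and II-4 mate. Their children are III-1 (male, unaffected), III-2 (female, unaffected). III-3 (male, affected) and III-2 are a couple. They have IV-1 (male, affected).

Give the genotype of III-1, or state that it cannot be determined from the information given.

III-1 is unaffected, so III-1 is ll.

ll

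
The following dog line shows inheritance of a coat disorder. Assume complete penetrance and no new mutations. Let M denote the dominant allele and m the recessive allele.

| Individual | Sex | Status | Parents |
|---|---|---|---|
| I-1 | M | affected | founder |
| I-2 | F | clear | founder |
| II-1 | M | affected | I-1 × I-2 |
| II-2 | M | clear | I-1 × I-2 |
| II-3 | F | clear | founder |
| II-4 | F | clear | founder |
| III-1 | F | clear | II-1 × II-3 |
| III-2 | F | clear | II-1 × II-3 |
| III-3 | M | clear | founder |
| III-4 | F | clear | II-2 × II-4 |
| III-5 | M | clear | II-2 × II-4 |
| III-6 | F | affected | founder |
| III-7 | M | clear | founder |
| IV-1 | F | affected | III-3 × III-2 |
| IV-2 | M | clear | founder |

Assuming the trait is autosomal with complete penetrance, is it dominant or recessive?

recessive

III-3 and III-2 are both clear yet have an affected child IV-1. Under dominance, an affected child requires at least one affected parent, so the trait cannot be dominant.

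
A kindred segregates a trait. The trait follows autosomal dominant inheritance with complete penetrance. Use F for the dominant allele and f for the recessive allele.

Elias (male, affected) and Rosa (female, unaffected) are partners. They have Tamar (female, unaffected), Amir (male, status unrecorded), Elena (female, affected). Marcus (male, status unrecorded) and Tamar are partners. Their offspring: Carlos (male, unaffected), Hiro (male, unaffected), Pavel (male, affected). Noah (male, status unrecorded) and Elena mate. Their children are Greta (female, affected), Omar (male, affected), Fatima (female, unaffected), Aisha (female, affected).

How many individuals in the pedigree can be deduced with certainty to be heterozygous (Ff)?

Obligate heterozygotes: Elias is affected so carries F and passed f to Tamar (ff), so Elias is Ff; Elena is affected so carries F and received f from Rosa (ff), so Elena is Ff; Marcus passed F to Pavel (Ff, whose f came from Tamar) and passed f to Carlos (ff), so Marcus is Ff; Pavel is affected so carries F and received f from Tamar (ff), so Pavel is Ff.
Every other individual is either homozygous by phenotype or has at least one consistent homozygous assignment, so the count is 4.

4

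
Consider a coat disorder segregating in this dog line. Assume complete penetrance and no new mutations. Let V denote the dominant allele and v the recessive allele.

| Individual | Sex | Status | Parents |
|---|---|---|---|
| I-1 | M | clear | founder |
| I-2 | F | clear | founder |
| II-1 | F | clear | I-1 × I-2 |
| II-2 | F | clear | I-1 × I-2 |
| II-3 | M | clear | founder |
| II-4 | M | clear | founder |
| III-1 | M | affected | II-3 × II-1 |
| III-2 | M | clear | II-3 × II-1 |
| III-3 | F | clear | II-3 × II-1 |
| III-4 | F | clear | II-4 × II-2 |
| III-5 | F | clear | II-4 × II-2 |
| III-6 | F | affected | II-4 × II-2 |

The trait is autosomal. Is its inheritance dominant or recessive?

II-3 and II-1 are both clear yet have an affected child III-1. Under dominance, an affected child requires at least one affected parent, so the trait cannot be dominant.

recessive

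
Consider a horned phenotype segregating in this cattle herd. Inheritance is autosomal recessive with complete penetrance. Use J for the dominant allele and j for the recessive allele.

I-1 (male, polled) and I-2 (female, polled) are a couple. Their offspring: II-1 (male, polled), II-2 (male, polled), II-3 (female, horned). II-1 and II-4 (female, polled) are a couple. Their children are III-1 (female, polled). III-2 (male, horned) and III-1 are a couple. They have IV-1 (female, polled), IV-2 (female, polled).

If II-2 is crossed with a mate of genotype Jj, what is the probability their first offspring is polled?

I-1 is polled so carries J and passed j to II-3 (jj), so I-1 is Jj.
I-2 is polled so carries J and passed j to II-3 (jj), so I-2 is Jj.
II-2 is a polled offspring of I-1 (Jj) × I-2 (Jj), whose cross gives 1/4 JJ : 1/2 Jj : 1/4 jj; conditioning on being polled, II-2 is JJ with probability 1/3, Jj with probability 2/3.
Summing over parental genotype combinations, P(offspring is polled) = 1/3·1 + 2/3·3/4 = 5/6.

5/6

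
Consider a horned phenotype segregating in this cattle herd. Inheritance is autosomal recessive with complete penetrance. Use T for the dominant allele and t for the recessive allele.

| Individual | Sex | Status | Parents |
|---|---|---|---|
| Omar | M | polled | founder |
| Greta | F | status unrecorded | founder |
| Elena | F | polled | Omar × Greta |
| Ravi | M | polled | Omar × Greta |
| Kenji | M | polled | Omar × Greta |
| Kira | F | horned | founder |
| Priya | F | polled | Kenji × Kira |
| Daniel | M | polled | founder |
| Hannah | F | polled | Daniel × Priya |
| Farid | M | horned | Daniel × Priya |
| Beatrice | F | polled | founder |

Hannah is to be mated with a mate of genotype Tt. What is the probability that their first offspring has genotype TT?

1/3

Daniel is polled so carries T and passed t to Farid (tt), so Daniel is Tt.
Priya is polled so carries T and received t from Kira (tt), so Priya is Tt.
Hannah is a polled offspring of Daniel (Tt) × Priya (Tt), whose cross gives 1/4 TT : 1/2 Tt : 1/4 tt; conditioning on being polled, Hannah is TT with probability 1/3, Tt with probability 2/3.
Summing over parental genotype combinations, P(offspring has genotype TT) = 1/3·1/2 + 2/3·1/4 = 1/3.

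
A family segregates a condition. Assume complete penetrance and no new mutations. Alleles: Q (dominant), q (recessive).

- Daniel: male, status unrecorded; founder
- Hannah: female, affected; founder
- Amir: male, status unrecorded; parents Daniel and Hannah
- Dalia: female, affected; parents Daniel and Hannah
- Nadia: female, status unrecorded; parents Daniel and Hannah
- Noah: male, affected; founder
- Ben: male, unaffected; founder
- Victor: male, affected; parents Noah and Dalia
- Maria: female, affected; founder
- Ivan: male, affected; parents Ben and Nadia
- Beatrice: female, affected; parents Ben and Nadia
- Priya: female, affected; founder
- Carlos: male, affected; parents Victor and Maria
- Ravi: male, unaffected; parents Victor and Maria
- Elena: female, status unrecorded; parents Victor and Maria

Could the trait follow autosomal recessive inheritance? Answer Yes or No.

Under autosomal recessive, Ravi (unaffected, male) cannot arise from Victor (affected) × Maria (affected).

No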